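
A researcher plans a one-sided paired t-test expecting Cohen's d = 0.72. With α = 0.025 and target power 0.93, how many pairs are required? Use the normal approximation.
n = 23 pairs

Sample size formula (paired t-test, normal approximation):
n = ((z_α + z_β) / d)²

z_α = 1.960 (for α = 0.025, one-sided)
z_β = 1.476 (for power = 0.93)
d = 0.72

n = ((1.960 + 1.476) / 0.72)²
n = (4.772)²
n ≈ 22.77
Round up to the next whole number: n = 23 pairs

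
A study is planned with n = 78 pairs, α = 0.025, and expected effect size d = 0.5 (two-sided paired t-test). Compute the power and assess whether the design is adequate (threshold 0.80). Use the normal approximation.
Power ≈ 0.99; the study is adequately powered (power ≥ 0.80)

Power calculation (paired t-test, normal approximation):
z_β = d · √n - z_{α/2}
z_β = 0.5 · √78 - 2.241
z_β = 0.5 · 8.832 - 2.241
z_β = 2.174

Power = Φ(z_β) = Φ(2.174) ≈ 0.985

Effect size d = 0.5 is medium by Cohen's convention (0.2/0.5/0.8).

Threshold: power ≥ 0.80 is conventionally adequate.
Power ≈ 0.99 → the study is adequately powered (power ≥ 0.80).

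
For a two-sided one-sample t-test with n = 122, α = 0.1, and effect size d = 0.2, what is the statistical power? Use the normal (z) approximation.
Power ≈ 0.71

Power calculation (one-sample t-test, normal approximation):
z_β = d · √n - z_{α/2}
z_β = 0.2 · √122 - 1.645
z_β = 0.2 · 11.045 - 1.645
z_β = 0.564

Power = Φ(z_β) = Φ(0.564) ≈ 0.714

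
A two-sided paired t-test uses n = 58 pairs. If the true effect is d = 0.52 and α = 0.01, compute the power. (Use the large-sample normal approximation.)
Power ≈ 0.92

Power calculation (paired t-test, normal approximation):
z_β = d · √n - z_{α/2}
z_β = 0.52 · √58 - 2.576
z_β = 0.52 · 7.616 - 2.576
z_β = 1.384

Power = Φ(z_β) = Φ(1.384) ≈ 0.917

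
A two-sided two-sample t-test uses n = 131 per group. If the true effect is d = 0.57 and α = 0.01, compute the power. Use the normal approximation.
Power ≈ 0.98

Power calculation (two-sample t-test, normal approximation):
z_β = d · √(n/2) - z_{α/2}
z_β = 0.57 · √(131/2) - 2.576
z_β = 0.57 · 8.093 - 2.576
z_β = 2.037

Power = Φ(z_β) = Φ(2.037) ≈ 0.979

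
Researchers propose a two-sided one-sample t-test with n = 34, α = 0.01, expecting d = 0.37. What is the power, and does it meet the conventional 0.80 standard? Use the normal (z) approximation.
Power ≈ 0.34; the study is underpowered (power < 0.80)

Power calculation (one-sample t-test, normal approximation):
z_β = d · √n - z_{α/2}
z_β = 0.37 · √34 - 2.576
z_β = 0.37 · 5.831 - 2.576
z_β = -0.418

Power = Φ(z_β) = Φ(-0.418) ≈ 0.338

Effect size d = 0.37 is small by Cohen's convention (0.2/0.5/0.8).

Threshold: power ≥ 0.80 is conventionally adequate.
Power ≈ 0.34 → the study is underpowered (power < 0.80).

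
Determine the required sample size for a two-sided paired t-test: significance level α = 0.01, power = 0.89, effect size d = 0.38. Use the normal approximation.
n = 101 pairs

Sample size formula (paired t-test, normal approximation):
n = ((z_{α/2} + z_β) / d)²

z_{α/2} = 2.576 (for α = 0.01, two-sided)
z_β = 1.227 (for power = 0.89)
d = 0.38

n = ((2.576 + 1.227) / 0.38)²
n = (10.008)²
n ≈ 100.16
Round up to the next whole number: n = 101 pairs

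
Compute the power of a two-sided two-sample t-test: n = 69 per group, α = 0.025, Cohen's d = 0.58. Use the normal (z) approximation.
Power ≈ 0.88

Power calculation (two-sample t-test, normal approximation):
z_β = d · √(n/2) - z_{α/2}
z_β = 0.58 · √(69/2) - 2.241
z_β = 0.58 · 5.874 - 2.241
z_β = 1.165

Power = Φ(z_β) = Φ(1.165) ≈ 0.878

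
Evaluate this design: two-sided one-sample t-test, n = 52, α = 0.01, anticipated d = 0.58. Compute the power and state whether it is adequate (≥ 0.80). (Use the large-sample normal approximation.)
Power ≈ 0.95; the study is adequately powered (power ≥ 0.80)

Power calculation (one-sample t-test, normal approximation):
z_β = d · √n - z_{α/2}
z_β = 0.58 · √52 - 2.576
z_β = 0.58 · 7.211 - 2.576
z_β = 1.607

Power = Φ(z_β) = Φ(1.607) ≈ 0.946

Effect size d = 0.58 is medium by Cohen's convention (0.2/0.5/0.8).

Threshold: power ≥ 0.80 is conventionally adequate.
Power ≈ 0.95 → the study is adequately powered (power ≥ 0.80).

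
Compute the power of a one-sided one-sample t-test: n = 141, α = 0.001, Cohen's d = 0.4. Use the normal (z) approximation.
Power ≈ 0.95

Power calculation (one-sample t-test, normal approximation):
z_β = d · √n - z_α
z_β = 0.4 · √141 - 3.090
z_β = 0.4 · 11.874 - 3.090
z_β = 1.660

Power = Φ(z_β) = Φ(1.660) ≈ 0.951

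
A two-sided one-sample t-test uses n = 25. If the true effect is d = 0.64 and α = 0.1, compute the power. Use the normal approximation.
Power ≈ 0.94

Power calculation (one-sample t-test, normal approximation):
z_β = d · √n - z_{α/2}
z_β = 0.64 · √25 - 1.645
z_β = 0.64 · 5.000 - 1.645
z_β = 1.555

Power = Φ(z_β) = Φ(1.555) ≈ 0.940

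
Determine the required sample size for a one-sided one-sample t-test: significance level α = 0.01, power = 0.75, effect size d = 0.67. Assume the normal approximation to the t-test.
n = 21

Sample size formula (one-sample t-test, normal approximation):
n = ((z_α + z_β) / d)²

z_α = 2.326 (for α = 0.01, one-sided)
z_β = 0.674 (for power = 0.75)
d = 0.67

n = ((2.326 + 0.674) / 0.67)²
n = (4.478)²
n ≈ 20.05
Round up to the next whole number: n = 21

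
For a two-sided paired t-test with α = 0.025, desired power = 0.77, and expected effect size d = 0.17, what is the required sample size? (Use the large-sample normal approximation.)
n = 308 pairs

Sample size formula (paired t-test, normal approximation):
n = ((z_{α/2} + z_β) / d)²

z_{α/2} = 2.241 (for α = 0.025, two-sided)
z_β = 0.739 (for power = 0.77)
d = 0.17

n = ((2.241 + 0.739) / 0.17)²
n = (17.529)²
n ≈ 307.27
Round up to the next whole number: n = 308 pairs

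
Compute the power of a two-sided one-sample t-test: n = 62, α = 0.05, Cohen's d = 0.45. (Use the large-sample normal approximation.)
Power ≈ 0.94

Power calculation (one-sample t-test, normal approximation):
z_β = d · √n - z_{α/2}
z_β = 0.45 · √62 - 1.960
z_β = 0.45 · 7.874 - 1.960
z_β = 1.583

Power = Φ(z_β) = Φ(1.583) ≈ 0.943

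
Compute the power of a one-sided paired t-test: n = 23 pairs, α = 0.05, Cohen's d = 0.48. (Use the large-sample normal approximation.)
Power ≈ 0.74

Power calculation (paired t-test, normal approximation):
z_β = d · √n - z_α
z_β = 0.48 · √23 - 1.645
z_β = 0.48 · 4.796 - 1.645
z_β = 0.657

Power = Φ(z_β) = Φ(0.657) ≈ 0.744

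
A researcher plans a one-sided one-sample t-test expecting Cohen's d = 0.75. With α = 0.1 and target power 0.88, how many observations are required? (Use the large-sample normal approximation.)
n = 11

Sample size formula (one-sample t-test, normal approximation):
n = ((z_α + z_β) / d)²

z_α = 1.282 (for α = 0.1, one-sided)
z_β = 1.175 (for power = 0.88)
d = 0.75

n = ((1.282 + 1.175) / 0.75)²
n = (3.276)²
n ≈ 10.73
Round up to the next whole number: n = 11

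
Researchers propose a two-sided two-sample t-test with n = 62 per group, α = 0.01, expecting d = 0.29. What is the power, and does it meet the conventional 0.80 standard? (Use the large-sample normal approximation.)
Power ≈ 0.17; the study is underpowered (power < 0.80)

Power calculation (two-sample t-test, normal approximation):
z_β = d · √(n/2) - z_{α/2}
z_β = 0.29 · √(62/2) - 2.576
z_β = 0.29 · 5.568 - 2.576
z_β = -0.961

Power = Φ(z_β) = Φ(-0.961) ≈ 0.168

Effect size d = 0.29 is small by Cohen's convention (0.2/0.5/0.8).

Threshold: power ≥ 0.80 is conventionally adequate.
Power ≈ 0.17 → the study is underpowered (power < 0.80).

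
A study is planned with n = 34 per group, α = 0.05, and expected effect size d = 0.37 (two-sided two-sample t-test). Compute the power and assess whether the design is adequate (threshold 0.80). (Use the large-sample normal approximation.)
Power ≈ 0.33; the study is underpowered (power < 0.80)

Power calculation (two-sample t-test, normal approximation):
z_β = d · √(n/2) - z_{α/2}
z_β = 0.37 · √(34/2) - 1.960
z_β = 0.37 · 4.123 - 1.960
z_β = -0.434

Power = Φ(z_β) = Φ(-0.434) ≈ 0.332

Effect size d = 0.37 is small by Cohen's convention (0.2/0.5/0.8).

Threshold: power ≥ 0.80 is conventionally adequate.
Power ≈ 0.33 → the study is underpowered (power < 0.80).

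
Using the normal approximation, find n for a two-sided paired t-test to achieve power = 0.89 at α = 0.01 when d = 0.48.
n = 63 pairs

Sample size formula (paired t-test, normal approximation):
n = ((z_{α/2} + z_β) / d)²

z_{α/2} = 2.576 (for α = 0.01, two-sided)
z_β = 1.227 (for power = 0.89)
d = 0.48

n = ((2.576 + 1.227) / 0.48)²
n = (7.923)²
n ≈ 62.77
Round up to the next whole number: n = 63 pairs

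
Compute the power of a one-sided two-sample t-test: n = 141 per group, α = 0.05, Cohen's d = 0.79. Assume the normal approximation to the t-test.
Power ≈ 1.00

Power calculation (two-sample t-test, normal approximation):
z_β = d · √(n/2) - z_α
z_β = 0.79 · √(141/2) - 1.645
z_β = 0.79 · 8.396 - 1.645
z_β = 4.988

Power = Φ(z_β) = Φ(4.988) ≈ 1.000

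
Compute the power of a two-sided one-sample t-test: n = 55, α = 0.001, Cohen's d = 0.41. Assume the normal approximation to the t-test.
Power ≈ 0.40

Power calculation (one-sample t-test, normal approximation):
z_β = d · √n - z_{α/2}
z_β = 0.41 · √55 - 3.291
z_β = 0.41 · 7.416 - 3.291
z_β = -0.250

Power = Φ(z_β) = Φ(-0.250) ≈ 0.401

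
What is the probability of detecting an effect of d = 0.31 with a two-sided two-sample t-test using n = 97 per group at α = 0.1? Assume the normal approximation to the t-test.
Power ≈ 0.70

Power calculation (two-sample t-test, normal approximation):
z_β = d · √(n/2) - z_{α/2}
z_β = 0.31 · √(97/2) - 1.645
z_β = 0.31 · 6.964 - 1.645
z_β = 0.514

Power = Φ(z_β) = Φ(0.514) ≈ 0.696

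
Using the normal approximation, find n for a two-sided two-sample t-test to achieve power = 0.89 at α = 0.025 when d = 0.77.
n = 41 per group

Sample size formula (two-sample t-test, normal approximation):
n = 2 · ((z_{α/2} + z_β) / d)²

z_{α/2} = 2.241 (for α = 0.025, two-sided)
z_β = 1.227 (for power = 0.89)
d = 0.77

n = 2 · ((2.241 + 1.227) / 0.77)²
n = 2 · (4.504)²
n ≈ 40.57
Round up to the next whole number: n = 41 per group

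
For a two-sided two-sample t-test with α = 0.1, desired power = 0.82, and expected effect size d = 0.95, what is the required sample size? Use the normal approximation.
n = 15 per group

Sample size formula (two-sample t-test, normal approximation):
n = 2 · ((z_{α/2} + z_β) / d)²

z_{α/2} = 1.645 (for α = 0.1, two-sided)
z_β = 0.915 (for power = 0.82)
d = 0.95

n = 2 · ((1.645 + 0.915) / 0.95)²
n = 2 · (2.695)²
n ≈ 14.53
Round up to the next whole number: n = 15 per group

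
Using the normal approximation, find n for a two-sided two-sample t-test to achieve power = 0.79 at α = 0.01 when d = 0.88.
n = 30 per group

Sample size formula (two-sample t-test, normal approximation):
n = 2 · ((z_{α/2} + z_β) / d)²

z_{α/2} = 2.576 (for α = 0.01, two-sided)
z_β = 0.806 (for power = 0.79)
d = 0.88

n = 2 · ((2.576 + 0.806) / 0.88)²
n = 2 · (3.843)²
n ≈ 29.54
Round up to the next whole number: n = 30 per group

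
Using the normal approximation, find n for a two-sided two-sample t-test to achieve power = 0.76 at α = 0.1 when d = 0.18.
n = 342 per group

Sample size formula (two-sample t-test, normal approximation):
n = 2 · ((z_{α/2} + z_β) / d)²

z_{α/2} = 1.645 (for α = 0.1, two-sided)
z_β = 0.706 (for power = 0.76)
d = 0.18

n = 2 · ((1.645 + 0.706) / 0.18)²
n = 2 · (13.061)²
n ≈ 341.18
Round up to the next whole number: n = 342 per group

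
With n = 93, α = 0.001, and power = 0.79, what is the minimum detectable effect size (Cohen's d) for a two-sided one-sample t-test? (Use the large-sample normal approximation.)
d ≈ 0.42

Minimum detectable effect (one-sample t-test, normal approximation):
d = (z_{α/2} + z_β) / √n
d = (3.291 + 0.806) / √93
d = 4.097 / 9.644
d ≈ 0.42

By Cohen's convention (0.2 small / 0.5 medium / 0.8 large): small effect.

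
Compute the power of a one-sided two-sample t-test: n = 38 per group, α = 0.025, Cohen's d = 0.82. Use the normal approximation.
Power ≈ 0.95

Power calculation (two-sample t-test, normal approximation):
z_β = d · √(n/2) - z_α
z_β = 0.82 · √(38/2) - 1.960
z_β = 0.82 · 4.359 - 1.960
z_β = 1.614

Power = Φ(z_β) = Φ(1.614) ≈ 0.947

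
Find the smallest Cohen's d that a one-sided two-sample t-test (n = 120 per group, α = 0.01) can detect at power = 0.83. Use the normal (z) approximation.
d ≈ 0.42

Minimum detectable effect (two-sample t-test, normal approximation):
d = (z_α + z_β) / √(n/2)
d = (2.326 + 0.954) / √(120/2)
d = 3.281 / 7.746
d ≈ 0.42

By Cohen's convention (0.2 small / 0.5 medium / 0.8 large): small effect.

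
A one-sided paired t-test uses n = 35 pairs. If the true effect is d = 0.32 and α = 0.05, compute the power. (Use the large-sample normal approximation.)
Power ≈ 0.60

Power calculation (paired t-test, normal approximation):
z_β = d · √n - z_α
z_β = 0.32 · √35 - 1.645
z_β = 0.32 · 5.916 - 1.645
z_β = 0.248

Power = Φ(z_β) = Φ(0.248) ≈ 0.598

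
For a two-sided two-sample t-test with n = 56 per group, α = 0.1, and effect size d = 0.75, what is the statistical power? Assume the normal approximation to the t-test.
Power ≈ 0.99

Power calculation (two-sample t-test, normal approximation):
z_β = d · √(n/2) - z_{α/2}
z_β = 0.75 · √(56/2) - 1.645
z_β = 0.75 · 5.292 - 1.645
z_β = 2.324

Power = Φ(z_β) = Φ(2.324) ≈ 0.990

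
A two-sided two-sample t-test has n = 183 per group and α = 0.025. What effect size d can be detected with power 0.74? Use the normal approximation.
d ≈ 0.30

Minimum detectable effect (two-sample t-test, normal approximation):
d = (z_{α/2} + z_β) / √(n/2)
d = (2.241 + 0.643) / √(183/2)
d = 2.885 / 9.566
d ≈ 0.30

By Cohen's convention (0.2 small / 0.5 medium / 0.8 large): small effect.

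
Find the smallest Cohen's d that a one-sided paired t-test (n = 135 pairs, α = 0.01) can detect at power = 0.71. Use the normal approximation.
d ≈ 0.25

Minimum detectable effect (paired t-test, normal approximation):
d = (z_α + z_β) / √n
d = (2.326 + 0.553) / √135
d = 2.880 / 11.619
d ≈ 0.25

By Cohen's convention (0.2 small / 0.5 medium / 0.8 large): small effect.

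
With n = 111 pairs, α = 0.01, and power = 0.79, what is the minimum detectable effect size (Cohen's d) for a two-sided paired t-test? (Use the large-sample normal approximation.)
d ≈ 0.32

Minimum detectable effect (paired t-test, normal approximation):
d = (z_{α/2} + z_β) / √n
d = (2.576 + 0.806) / √111
d = 3.382 / 10.536
d ≈ 0.32

By Cohen's convention (0.2 small / 0.5 medium / 0.8 large): small effect.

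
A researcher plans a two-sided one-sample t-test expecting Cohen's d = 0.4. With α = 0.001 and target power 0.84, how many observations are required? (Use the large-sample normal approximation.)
n = 115

Sample size formula (one-sample t-test, normal approximation):
n = ((z_{α/2} + z_β) / d)²

z_{α/2} = 3.291 (for α = 0.001, two-sided)
z_β = 0.994 (for power = 0.84)
d = 0.4

n = ((3.291 + 0.994) / 0.4)²
n = (10.713)²
n ≈ 114.77
Round up to the next whole number: n = 115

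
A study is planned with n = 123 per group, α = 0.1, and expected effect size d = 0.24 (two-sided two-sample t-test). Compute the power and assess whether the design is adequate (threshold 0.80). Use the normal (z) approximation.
Power ≈ 0.59; the study is underpowered (power < 0.80)

Power calculation (two-sample t-test, normal approximation):
z_β = d · √(n/2) - z_{α/2}
z_β = 0.24 · √(123/2) - 1.645
z_β = 0.24 · 7.842 - 1.645
z_β = 0.237

Power = Φ(z_β) = Φ(0.237) ≈ 0.594

Effect size d = 0.24 is small by Cohen's convention (0.2/0.5/0.8).

Threshold: power ≥ 0.80 is conventionally adequate.
Power ≈ 0.59 → the study is underpowered (power < 0.80).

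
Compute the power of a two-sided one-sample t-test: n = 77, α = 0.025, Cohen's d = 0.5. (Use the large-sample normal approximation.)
Power ≈ 0.98

Power calculation (one-sample t-test, normal approximation):
z_β = d · √n - z_{α/2}
z_β = 0.5 · √77 - 2.241
z_β = 0.5 · 8.775 - 2.241
z_β = 2.146

Power = Φ(z_β) = Φ(2.146) ≈ 0.984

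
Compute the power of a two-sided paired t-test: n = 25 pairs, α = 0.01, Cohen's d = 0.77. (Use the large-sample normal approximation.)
Power ≈ 0.90

Power calculation (paired t-test, normal approximation):
z_β = d · √n - z_{α/2}
z_β = 0.77 · √25 - 2.576
z_β = 0.77 · 5.000 - 2.576
z_β = 1.274

Power = Φ(z_β) = Φ(1.274) ≈ 0.899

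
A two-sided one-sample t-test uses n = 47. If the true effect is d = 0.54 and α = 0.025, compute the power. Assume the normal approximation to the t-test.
Power ≈ 0.93

Power calculation (one-sample t-test, normal approximation):
z_β = d · √n - z_{α/2}
z_β = 0.54 · √47 - 2.241
z_β = 0.54 · 6.856 - 2.241
z_β = 1.461

Power = Φ(z_β) = Φ(1.461) ≈ 0.928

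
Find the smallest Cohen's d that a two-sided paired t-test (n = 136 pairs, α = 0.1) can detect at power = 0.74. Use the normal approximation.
d ≈ 0.20

Minimum detectable effect (paired t-test, normal approximation):
d = (z_{α/2} + z_β) / √n
d = (1.645 + 0.643) / √136
d = 2.288 / 11.662
d ≈ 0.20

By Cohen's convention (0.2 small / 0.5 medium / 0.8 large): small effect.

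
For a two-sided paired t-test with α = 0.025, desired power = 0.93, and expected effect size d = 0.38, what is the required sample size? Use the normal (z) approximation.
n = 96 pairs

Sample size formula (paired t-test, normal approximation):
n = ((z_{α/2} + z_β) / d)²

z_{α/2} = 2.241 (for α = 0.025, two-sided)
z_β = 1.476 (for power = 0.93)
d = 0.38

n = ((2.241 + 1.476) / 0.38)²
n = (9.782)²
n ≈ 95.69
Round up to the next whole number: n = 96 pairs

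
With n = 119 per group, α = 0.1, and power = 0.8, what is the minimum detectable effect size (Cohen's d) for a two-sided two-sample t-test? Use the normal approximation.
d ≈ 0.32

Minimum detectable effect (two-sample t-test, normal approximation):
d = (z_{α/2} + z_β) / √(n/2)
d = (1.645 + 0.842) / √(119/2)
d = 2.486 / 7.714
d ≈ 0.32

By Cohen's convention (0.2 small / 0.5 medium / 0.8 large): small effect.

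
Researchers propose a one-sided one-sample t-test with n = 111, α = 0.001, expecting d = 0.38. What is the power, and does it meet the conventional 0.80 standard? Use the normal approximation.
Power ≈ 0.82; the study is adequately powered (power ≥ 0.80)

Power calculation (one-sample t-test, normal approximation):
z_β = d · √n - z_α
z_β = 0.38 · √111 - 3.090
z_β = 0.38 · 10.536 - 3.090
z_β = 0.913

Power = Φ(z_β) = Φ(0.913) ≈ 0.819

Effect size d = 0.38 is small by Cohen's convention (0.2/0.5/0.8).

Threshold: power ≥ 0.80 is conventionally adequate.
Power ≈ 0.82 → the study is adequately powered (power ≥ 0.80).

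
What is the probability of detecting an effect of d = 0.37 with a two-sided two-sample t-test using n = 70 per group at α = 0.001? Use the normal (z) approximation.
Power ≈ 0.14

Power calculation (two-sample t-test, normal approximation):
z_β = d · √(n/2) - z_{α/2}
z_β = 0.37 · √(70/2) - 3.291
z_β = 0.37 · 5.916 - 3.291
z_β = -1.102

Power = Φ(z_β) = Φ(-1.102) ≈ 0.135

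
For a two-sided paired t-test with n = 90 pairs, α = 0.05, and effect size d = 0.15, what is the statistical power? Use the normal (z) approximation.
Power ≈ 0.30

Power calculation (paired t-test, normal approximation):
z_β = d · √n - z_{α/2}
z_β = 0.15 · √90 - 1.960
z_β = 0.15 · 9.487 - 1.960
z_β = -0.537

Power = Φ(z_β) = Φ(-0.537) ≈ 0.296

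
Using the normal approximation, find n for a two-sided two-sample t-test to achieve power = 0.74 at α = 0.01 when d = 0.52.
n = 77 per group

Sample size formula (two-sample t-test, normal approximation):
n = 2 · ((z_{α/2} + z_β) / d)²

z_{α/2} = 2.576 (for α = 0.01, two-sided)
z_β = 0.643 (for power = 0.74)
d = 0.52

n = 2 · ((2.576 + 0.643) / 0.52)²
n = 2 · (6.190)²
n ≈ 76.63
Round up to the next whole number: n = 77 per group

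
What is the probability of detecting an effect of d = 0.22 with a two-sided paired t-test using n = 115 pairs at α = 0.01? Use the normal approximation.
Power ≈ 0.41

Power calculation (paired t-test, normal approximation):
z_β = d · √n - z_{α/2}
z_β = 0.22 · √115 - 2.576
z_β = 0.22 · 10.724 - 2.576
z_β = -0.217

Power = Φ(z_β) = Φ(-0.217) ≈ 0.414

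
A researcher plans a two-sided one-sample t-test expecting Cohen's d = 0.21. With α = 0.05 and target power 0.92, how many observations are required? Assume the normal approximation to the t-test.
n = 257

Sample size formula (one-sample t-test, normal approximation):
n = ((z_{α/2} + z_β) / d)²

z_{α/2} = 1.960 (for α = 0.05, two-sided)
z_β = 1.405 (for power = 0.92)
d = 0.21

n = ((1.960 + 1.405) / 0.21)²
n = (16.024)²
n ≈ 256.77
Round up to the next whole number: n = 257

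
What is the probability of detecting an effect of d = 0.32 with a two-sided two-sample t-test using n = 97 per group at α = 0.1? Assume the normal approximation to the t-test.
Power ≈ 0.72

Power calculation (two-sample t-test, normal approximation):
z_β = d · √(n/2) - z_{α/2}
z_β = 0.32 · √(97/2) - 1.645
z_β = 0.32 · 6.964 - 1.645
z_β = 0.584

Power = Φ(z_β) = Φ(0.584) ≈ 0.720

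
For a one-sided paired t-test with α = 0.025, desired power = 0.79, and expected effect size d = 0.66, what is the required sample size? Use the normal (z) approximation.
n = 18 pairs

Sample size formula (paired t-test, normal approximation):
n = ((z_α + z_β) / d)²

z_α = 1.960 (for α = 0.025, one-sided)
z_β = 0.806 (for power = 0.79)
d = 0.66

n = ((1.960 + 0.806) / 0.66)²
n = (4.191)²
n ≈ 17.56
Round up to the next whole number: n = 18 pairs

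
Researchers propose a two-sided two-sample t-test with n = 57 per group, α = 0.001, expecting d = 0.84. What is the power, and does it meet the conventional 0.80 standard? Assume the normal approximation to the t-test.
Power ≈ 0.88; the study is adequately powered (power ≥ 0.80)

Power calculation (two-sample t-test, normal approximation):
z_β = d · √(n/2) - z_{α/2}
z_β = 0.84 · √(57/2) - 3.291
z_β = 0.84 · 5.339 - 3.291
z_β = 1.194

Power = Φ(z_β) = Φ(1.194) ≈ 0.884

Effect size d = 0.84 is large by Cohen's convention (0.2/0.5/0.8).

Threshold: power ≥ 0.80 is conventionally adequate.
Power ≈ 0.88 → the study is adequately powered (power ≥ 0.80).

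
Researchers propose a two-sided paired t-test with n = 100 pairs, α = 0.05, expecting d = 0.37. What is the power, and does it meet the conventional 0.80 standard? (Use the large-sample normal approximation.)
Power ≈ 0.96; the study is adequately powered (power ≥ 0.80)

Power calculation (paired t-test, normal approximation):
z_β = d · √n - z_{α/2}
z_β = 0.37 · √100 - 1.960
z_β = 0.37 · 10.000 - 1.960
z_β = 1.740

Power = Φ(z_β) = Φ(1.740) ≈ 0.959

Effect size d = 0.37 is small by Cohen's convention (0.2/0.5/0.8).

Threshold: power ≥ 0.80 is conventionally adequate.
Power ≈ 0.96 → the study is adequately powered (power ≥ 0.80).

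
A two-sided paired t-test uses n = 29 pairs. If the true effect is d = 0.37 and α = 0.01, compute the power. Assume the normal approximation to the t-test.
Power ≈ 0.28

Power calculation (paired t-test, normal approximation):
z_β = d · √n - z_{α/2}
z_β = 0.37 · √29 - 2.576
z_β = 0.37 · 5.385 - 2.576
z_β = -0.583

Power = Φ(z_β) = Φ(-0.583) ≈ 0.280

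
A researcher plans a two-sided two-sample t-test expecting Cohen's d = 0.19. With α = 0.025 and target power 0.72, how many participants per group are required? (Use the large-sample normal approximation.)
n = 442 per group

Sample size formula (two-sample t-test, normal approximation):
n = 2 · ((z_{α/2} + z_β) / d)²

z_{α/2} = 2.241 (for α = 0.025, two-sided)
z_β = 0.583 (for power = 0.72)
d = 0.19

n = 2 · ((2.241 + 0.583) / 0.19)²
n = 2 · (14.863)²
n ≈ 441.82
Round up to the next whole number: n = 442 per group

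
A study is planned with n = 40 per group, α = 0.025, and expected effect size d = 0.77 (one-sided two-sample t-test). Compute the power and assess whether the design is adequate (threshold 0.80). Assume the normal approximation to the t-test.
Power ≈ 0.93; the study is adequately powered (power ≥ 0.80)

Power calculation (two-sample t-test, normal approximation):
z_β = d · √(n/2) - z_α
z_β = 0.77 · √(40/2) - 1.960
z_β = 0.77 · 4.472 - 1.960
z_β = 1.484

Power = Φ(z_β) = Φ(1.484) ≈ 0.931

Effect size d = 0.77 is medium by Cohen's convention (0.2/0.5/0.8).

Threshold: power ≥ 0.80 is conventionally adequate.
Power ≈ 0.93 → the study is adequately powered (power ≥ 0.80).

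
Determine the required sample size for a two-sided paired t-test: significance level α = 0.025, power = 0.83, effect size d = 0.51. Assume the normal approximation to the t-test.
n = 40 pairs

Sample size formula (paired t-test, normal approximation):
n = ((z_{α/2} + z_β) / d)²

z_{α/2} = 2.241 (for α = 0.025, two-sided)
z_β = 0.954 (for power = 0.83)
d = 0.51

n = ((2.241 + 0.954) / 0.51)²
n = (6.265)²
n ≈ 39.25
Round up to the next whole number: n = 40 pairs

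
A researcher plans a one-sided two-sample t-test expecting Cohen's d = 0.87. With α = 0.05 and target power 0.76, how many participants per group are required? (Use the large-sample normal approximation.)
n = 15 per group

Sample size formula (two-sample t-test, normal approximation):
n = 2 · ((z_α + z_β) / d)²

z_α = 1.645 (for α = 0.05, one-sided)
z_β = 0.706 (for power = 0.76)
d = 0.87

n = 2 · ((1.645 + 0.706) / 0.87)²
n = 2 · (2.702)²
n ≈ 14.60
Round up to the next whole number: n = 15 per group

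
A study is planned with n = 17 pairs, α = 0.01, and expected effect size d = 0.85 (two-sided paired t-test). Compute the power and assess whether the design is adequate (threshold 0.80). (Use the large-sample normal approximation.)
Power ≈ 0.82; the study is adequately powered (power ≥ 0.80)

Power calculation (paired t-test, normal approximation):
z_β = d · √n - z_{α/2}
z_β = 0.85 · √17 - 2.576
z_β = 0.85 · 4.123 - 2.576
z_β = 0.929

Power = Φ(z_β) = Φ(0.929) ≈ 0.824

Effect size d = 0.85 is large by Cohen's convention (0.2/0.5/0.8).

Threshold: power ≥ 0.80 is conventionally adequate.
Power ≈ 0.82 → the study is adequately powered (power ≥ 0.80).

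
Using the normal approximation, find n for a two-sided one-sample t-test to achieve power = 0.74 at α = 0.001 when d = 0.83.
n = 23

Sample size formula (one-sample t-test, normal approximation):
n = ((z_{α/2} + z_β) / d)²

z_{α/2} = 3.291 (for α = 0.001, two-sided)
z_β = 0.643 (for power = 0.74)
d = 0.83

n = ((3.291 + 0.643) / 0.83)²
n = (4.740)²
n ≈ 22.47
Round up to the next whole number: n = 23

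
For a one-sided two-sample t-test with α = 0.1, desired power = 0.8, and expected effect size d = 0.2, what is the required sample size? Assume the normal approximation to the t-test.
n = 226 per group

Sample size formula (two-sample t-test, normal approximation):
n = 2 · ((z_α + z_β) / d)²

z_α = 1.282 (for α = 0.1, one-sided)
z_β = 0.842 (for power = 0.8)
d = 0.2

n = 2 · ((1.282 + 0.842) / 0.2)²
n = 2 · (10.620)²
n ≈ 225.57
Round up to the next whole number: n = 226 per group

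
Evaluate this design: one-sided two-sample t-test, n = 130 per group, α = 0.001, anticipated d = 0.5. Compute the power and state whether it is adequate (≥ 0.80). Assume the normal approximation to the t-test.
Power ≈ 0.83; the study is adequately powered (power ≥ 0.80)

Power calculation (two-sample t-test, normal approximation):
z_β = d · √(n/2) - z_α
z_β = 0.5 · √(130/2) - 3.090
z_β = 0.5 · 8.062 - 3.090
z_β = 0.941

Power = Φ(z_β) = Φ(0.941) ≈ 0.827

Effect size d = 0.5 is medium by Cohen's convention (0.2/0.5/0.8).

Threshold: power ≥ 0.80 is conventionally adequate.
Power ≈ 0.83 → the study is adequately powered (power ≥ 0.80).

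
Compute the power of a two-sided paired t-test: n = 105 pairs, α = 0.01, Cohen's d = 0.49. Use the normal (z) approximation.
Power ≈ 0.99

Power calculation (paired t-test, normal approximation):
z_β = d · √n - z_{α/2}
z_β = 0.49 · √105 - 2.576
z_β = 0.49 · 10.247 - 2.576
z_β = 2.445

Power = Φ(z_β) = Φ(2.445) ≈ 0.993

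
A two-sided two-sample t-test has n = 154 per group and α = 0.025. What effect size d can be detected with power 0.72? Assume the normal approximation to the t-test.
d ≈ 0.32

Minimum detectable effect (two-sample t-test, normal approximation):
d = (z_{α/2} + z_β) / √(n/2)
d = (2.241 + 0.583) / √(154/2)
d = 2.824 / 8.775
d ≈ 0.32

By Cohen's convention (0.2 small / 0.5 medium / 0.8 large): small effect.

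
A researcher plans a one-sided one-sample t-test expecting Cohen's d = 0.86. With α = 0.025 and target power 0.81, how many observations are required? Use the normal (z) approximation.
n = 11

Sample size formula (one-sample t-test, normal approximation):
n = ((z_α + z_β) / d)²

z_α = 1.960 (for α = 0.025, one-sided)
z_β = 0.878 (for power = 0.81)
d = 0.86

n = ((1.960 + 0.878) / 0.86)²
n = (3.300)²
n ≈ 10.89
Round up to the next whole number: n = 11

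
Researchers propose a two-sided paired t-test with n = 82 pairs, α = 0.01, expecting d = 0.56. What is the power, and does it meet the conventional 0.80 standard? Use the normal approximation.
Power ≈ 0.99; the study is adequately powered (power ≥ 0.80)

Power calculation (paired t-test, normal approximation):
z_β = d · √n - z_{α/2}
z_β = 0.56 · √82 - 2.576
z_β = 0.56 · 9.055 - 2.576
z_β = 2.495

Power = Φ(z_β) = Φ(2.495) ≈ 0.994

Effect size d = 0.56 is medium by Cohen's convention (0.2/0.5/0.8).

Threshold: power ≥ 0.80 is conventionally adequate.
Power ≈ 0.99 → the study is adequately powered (power ≥ 0.80).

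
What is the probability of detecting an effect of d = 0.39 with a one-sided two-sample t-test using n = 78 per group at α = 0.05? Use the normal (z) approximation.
Power ≈ 0.79

Power calculation (two-sample t-test, normal approximation):
z_β = d · √(n/2) - z_α
z_β = 0.39 · √(78/2) - 1.645
z_β = 0.39 · 6.245 - 1.645
z_β = 0.791

Power = Φ(z_β) = Φ(0.791) ≈ 0.785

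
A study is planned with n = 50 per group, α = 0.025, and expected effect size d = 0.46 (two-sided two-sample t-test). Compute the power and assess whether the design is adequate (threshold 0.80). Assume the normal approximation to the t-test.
Power ≈ 0.52; the study is underpowered (power < 0.80)

Power calculation (two-sample t-test, normal approximation):
z_β = d · √(n/2) - z_{α/2}
z_β = 0.46 · √(50/2) - 2.241
z_β = 0.46 · 5.000 - 2.241
z_β = 0.059

Power = Φ(z_β) = Φ(0.059) ≈ 0.523

Effect size d = 0.46 is small by Cohen's convention (0.2/0.5/0.8).

Threshold: power ≥ 0.80 is conventionally adequate.
Power ≈ 0.52 → the study is underpowered (power < 0.80).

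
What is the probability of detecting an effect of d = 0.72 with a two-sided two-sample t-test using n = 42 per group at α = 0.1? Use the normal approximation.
Power ≈ 0.95

Power calculation (two-sample t-test, normal approximation):
z_β = d · √(n/2) - z_{α/2}
z_β = 0.72 · √(42/2) - 1.645
z_β = 0.72 · 4.583 - 1.645
z_β = 1.655

Power = Φ(z_β) = Φ(1.655) ≈ 0.951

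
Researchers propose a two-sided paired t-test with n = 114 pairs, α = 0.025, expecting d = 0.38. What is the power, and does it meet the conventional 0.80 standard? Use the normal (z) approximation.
Power ≈ 0.97; the study is adequately powered (power ≥ 0.80)

Power calculation (paired t-test, normal approximation):
z_β = d · √n - z_{α/2}
z_β = 0.38 · √114 - 2.241
z_β = 0.38 · 10.677 - 2.241
z_β = 1.816

Power = Φ(z_β) = Φ(1.816) ≈ 0.965

Effect size d = 0.38 is small by Cohen's convention (0.2/0.5/0.8).

Threshold: power ≥ 0.80 is conventionally adequate.
Power ≈ 0.97 → the study is adequately powered (power ≥ 0.80).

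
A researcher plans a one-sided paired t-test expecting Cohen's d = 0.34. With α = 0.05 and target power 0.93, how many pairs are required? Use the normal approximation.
n = 85 pairs

Sample size formula (paired t-test, normal approximation):
n = ((z_α + z_β) / d)²

z_α = 1.645 (for α = 0.05, one-sided)
z_β = 1.476 (for power = 0.93)
d = 0.34

n = ((1.645 + 1.476) / 0.34)²
n = (9.179)²
n ≈ 84.25
Round up to the next whole number: n = 85 pairs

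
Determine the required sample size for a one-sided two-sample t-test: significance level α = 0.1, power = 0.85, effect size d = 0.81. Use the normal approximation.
n = 17 per group

Sample size formula (two-sample t-test, normal approximation):
n = 2 · ((z_α + z_β) / d)²

z_α = 1.282 (for α = 0.1, one-sided)
z_β = 1.036 (for power = 0.85)
d = 0.81

n = 2 · ((1.282 + 1.036) / 0.81)²
n = 2 · (2.862)²
n ≈ 16.38
Round up to the next whole number: n = 17 per group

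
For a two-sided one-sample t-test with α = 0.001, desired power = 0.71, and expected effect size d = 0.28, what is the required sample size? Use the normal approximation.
n = 189

Sample size formula (one-sample t-test, normal approximation):
n = ((z_{α/2} + z_β) / d)²

z_{α/2} = 3.291 (for α = 0.001, two-sided)
z_β = 0.553 (for power = 0.71)
d = 0.28

n = ((3.291 + 0.553) / 0.28)²
n = (13.729)²
n ≈ 188.49
Round up to the next whole number: n = 189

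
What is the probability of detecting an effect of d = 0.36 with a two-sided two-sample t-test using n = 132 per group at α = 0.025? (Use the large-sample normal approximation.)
Power ≈ 0.75

Power calculation (two-sample t-test, normal approximation):
z_β = d · √(n/2) - z_{α/2}
z_β = 0.36 · √(132/2) - 2.241
z_β = 0.36 · 8.124 - 2.241
z_β = 0.683

Power = Φ(z_β) = Φ(0.683) ≈ 0.753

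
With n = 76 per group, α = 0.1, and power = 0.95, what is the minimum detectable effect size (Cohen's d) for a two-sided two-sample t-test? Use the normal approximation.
d ≈ 0.53

Minimum detectable effect (two-sample t-test, normal approximation):
d = (z_{α/2} + z_β) / √(n/2)
d = (1.645 + 1.645) / √(76/2)
d = 3.290 / 6.164
d ≈ 0.53

By Cohen's convention (0.2 small / 0.5 medium / 0.8 large): medium effect.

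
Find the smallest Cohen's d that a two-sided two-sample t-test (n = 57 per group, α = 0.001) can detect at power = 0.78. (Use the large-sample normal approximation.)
d ≈ 0.76

Minimum detectable effect (two-sample t-test, normal approximation):
d = (z_{α/2} + z_β) / √(n/2)
d = (3.291 + 0.772) / √(57/2)
d = 4.063 / 5.339
d ≈ 0.76

By Cohen's convention (0.2 small / 0.5 medium / 0.8 large): medium effect.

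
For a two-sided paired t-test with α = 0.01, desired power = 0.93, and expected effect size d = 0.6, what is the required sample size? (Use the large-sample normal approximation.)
n = 46 pairs

Sample size formula (paired t-test, normal approximation):
n = ((z_{α/2} + z_β) / d)²

z_{α/2} = 2.576 (for α = 0.01, two-sided)
z_β = 1.476 (for power = 0.93)
d = 0.6

n = ((2.576 + 1.476) / 0.6)²
n = (6.753)²
n ≈ 45.60
Round up to the next whole number: n = 46 pairs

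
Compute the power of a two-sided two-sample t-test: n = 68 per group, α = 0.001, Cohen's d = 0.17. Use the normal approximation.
Power ≈ 0.01

Power calculation (two-sample t-test, normal approximation):
z_β = d · √(n/2) - z_{α/2}
z_β = 0.17 · √(68/2) - 3.291
z_β = 0.17 · 5.831 - 3.291
z_β = -2.299

Power = Φ(z_β) = Φ(-2.299) ≈ 0.011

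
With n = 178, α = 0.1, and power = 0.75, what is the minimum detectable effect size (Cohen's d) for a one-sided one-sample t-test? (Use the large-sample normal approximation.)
d ≈ 0.15

Minimum detectable effect (one-sample t-test, normal approximation):
d = (z_α + z_β) / √n
d = (1.282 + 0.674) / √178
d = 1.956 / 13.342
d ≈ 0.15

By Cohen's convention (0.2 small / 0.5 medium / 0.8 large): very small effect.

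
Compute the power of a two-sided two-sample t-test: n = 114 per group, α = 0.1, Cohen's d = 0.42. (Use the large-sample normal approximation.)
Power ≈ 0.94

Power calculation (two-sample t-test, normal approximation):
z_β = d · √(n/2) - z_{α/2}
z_β = 0.42 · √(114/2) - 1.645
z_β = 0.42 · 7.550 - 1.645
z_β = 1.526

Power = Φ(z_β) = Φ(1.526) ≈ 0.937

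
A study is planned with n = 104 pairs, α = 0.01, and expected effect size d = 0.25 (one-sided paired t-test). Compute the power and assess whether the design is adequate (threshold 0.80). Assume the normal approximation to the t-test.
Power ≈ 0.59; the study is underpowered (power < 0.80)

Power calculation (paired t-test, normal approximation):
z_β = d · √n - z_α
z_β = 0.25 · √104 - 2.326
z_β = 0.25 · 10.198 - 2.326
z_β = 0.223

Power = Φ(z_β) = Φ(0.223) ≈ 0.588

Effect size d = 0.25 is small by Cohen's convention (0.2/0.5/0.8).

Threshold: power ≥ 0.80 is conventionally adequate.
Power ≈ 0.59 → the study is underpowered (power < 0.80).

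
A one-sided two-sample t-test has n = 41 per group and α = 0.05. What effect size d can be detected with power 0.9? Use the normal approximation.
d ≈ 0.65

Minimum detectable effect (two-sample t-test, normal approximation):
d = (z_α + z_β) / √(n/2)
d = (1.645 + 1.282) / √(41/2)
d = 2.926 / 4.528
d ≈ 0.65

By Cohen's convention (0.2 small / 0.5 medium / 0.8 large): medium effect.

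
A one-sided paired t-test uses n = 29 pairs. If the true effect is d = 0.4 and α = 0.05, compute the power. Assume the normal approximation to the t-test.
Power ≈ 0.69

Power calculation (paired t-test, normal approximation):
z_β = d · √n - z_α
z_β = 0.4 · √29 - 1.645
z_β = 0.4 · 5.385 - 1.645
z_β = 0.509

Power = Φ(z_β) = Φ(0.509) ≈ 0.695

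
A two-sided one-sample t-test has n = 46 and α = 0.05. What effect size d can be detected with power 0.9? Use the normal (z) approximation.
d ≈ 0.48

Minimum detectable effect (one-sample t-test, normal approximation):
d = (z_{α/2} + z_β) / √n
d = (1.960 + 1.282) / √46
d = 3.242 / 6.782
d ≈ 0.48

By Cohen's convention (0.2 small / 0.5 medium / 0.8 large): small effect.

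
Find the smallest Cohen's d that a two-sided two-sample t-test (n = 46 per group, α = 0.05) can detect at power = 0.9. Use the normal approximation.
d ≈ 0.68

Minimum detectable effect (two-sample t-test, normal approximation):
d = (z_{α/2} + z_β) / √(n/2)
d = (1.960 + 1.282) / √(46/2)
d = 3.242 / 4.796
d ≈ 0.68

By Cohen's convention (0.2 small / 0.5 medium / 0.8 large): medium effect.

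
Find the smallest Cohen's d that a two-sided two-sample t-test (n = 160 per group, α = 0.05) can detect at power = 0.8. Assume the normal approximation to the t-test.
d ≈ 0.31

Minimum detectable effect (two-sample t-test, normal approximation):
d = (z_{α/2} + z_β) / √(n/2)
d = (1.960 + 0.842) / √(160/2)
d = 2.802 / 8.944
d ≈ 0.31

By Cohen's convention (0.2 small / 0.5 medium / 0.8 large): small effect.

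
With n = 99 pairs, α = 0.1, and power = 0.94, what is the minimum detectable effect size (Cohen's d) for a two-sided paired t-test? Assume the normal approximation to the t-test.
d ≈ 0.32

Minimum detectable effect (paired t-test, normal approximation):
d = (z_{α/2} + z_β) / √n
d = (1.645 + 1.555) / √99
d = 3.200 / 9.950
d ≈ 0.32

By Cohen's convention (0.2 small / 0.5 medium / 0.8 large): small effect.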